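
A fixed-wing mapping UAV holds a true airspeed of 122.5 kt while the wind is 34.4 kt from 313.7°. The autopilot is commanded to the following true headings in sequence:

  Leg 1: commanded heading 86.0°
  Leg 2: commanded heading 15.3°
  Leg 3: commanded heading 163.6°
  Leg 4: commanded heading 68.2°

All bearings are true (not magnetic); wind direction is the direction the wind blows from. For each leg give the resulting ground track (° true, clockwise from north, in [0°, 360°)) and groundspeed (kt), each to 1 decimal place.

Leg 1: track=95.9°, groundspeed=147.9 kt
Leg 2: track=31.2°, groundspeed=110.4 kt
Leg 3: track=157.2°, groundspeed=153.3 kt
Leg 4: track=81.1°, groundspeed=140.3 kt

Leg 1: heading 86.0°; drift +9.9° → track 95.9°, groundspeed 147.9 kt
Leg 2: heading 15.3°; drift +15.9° → track 31.2°, groundspeed 110.4 kt
Leg 3: heading 163.6°; drift -6.4° → track 157.2°, groundspeed 153.3 kt
Leg 4: heading 68.2°; drift +12.9° → track 81.1°, groundspeed 140.3 kt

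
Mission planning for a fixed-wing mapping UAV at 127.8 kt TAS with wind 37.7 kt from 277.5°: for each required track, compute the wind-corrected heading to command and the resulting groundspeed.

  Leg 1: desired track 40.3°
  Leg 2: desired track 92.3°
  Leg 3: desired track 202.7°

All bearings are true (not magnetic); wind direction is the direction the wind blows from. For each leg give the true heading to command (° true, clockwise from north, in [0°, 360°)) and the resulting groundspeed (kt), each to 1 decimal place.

Leg 1: desired track 40.3°; wind correction -14.4° → command heading 25.9°, groundspeed 144.2 kt
Leg 2: desired track 92.3°; wind correction -1.5° → command heading 90.8°, groundspeed 165.3 kt
Leg 3: desired track 202.7°; wind correction +16.5° → command heading 219.2°, groundspeed 112.6 kt

Leg 1: heading=25.9°, groundspeed=144.2 kt
Leg 2: heading=90.8°, groundspeed=165.3 kt
Leg 3: heading=219.2°, groundspeed=112.6 kt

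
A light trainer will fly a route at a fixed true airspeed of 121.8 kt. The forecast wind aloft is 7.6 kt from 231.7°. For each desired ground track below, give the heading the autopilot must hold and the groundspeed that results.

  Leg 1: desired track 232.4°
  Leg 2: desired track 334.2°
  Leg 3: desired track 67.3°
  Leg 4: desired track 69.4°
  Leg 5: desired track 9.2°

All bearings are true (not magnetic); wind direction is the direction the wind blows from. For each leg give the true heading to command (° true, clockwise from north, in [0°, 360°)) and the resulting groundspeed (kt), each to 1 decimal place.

Leg 1: heading=232.4°, groundspeed=114.2 kt
Leg 2: heading=330.7°, groundspeed=123.2 kt
Leg 3: heading=68.3°, groundspeed=129.1 kt
Leg 4: heading=70.5°, groundspeed=129.0 kt
Leg 5: heading=6.8°, groundspeed=127.3 kt

Leg 1: desired track 232.4°; wind correction +0.0° → command heading 232.4°, groundspeed 114.2 kt
Leg 2: desired track 334.2°; wind correction -3.5° → command heading 330.7°, groundspeed 123.2 kt
Leg 3: desired track 67.3°; wind correction +1.0° → command heading 68.3°, groundspeed 129.1 kt
Leg 4: desired track 69.4°; wind correction +1.1° → command heading 70.5°, groundspeed 129.0 kt
Leg 5: desired track 9.2°; wind correction -2.4° → command heading 6.8°, groundspeed 127.3 kt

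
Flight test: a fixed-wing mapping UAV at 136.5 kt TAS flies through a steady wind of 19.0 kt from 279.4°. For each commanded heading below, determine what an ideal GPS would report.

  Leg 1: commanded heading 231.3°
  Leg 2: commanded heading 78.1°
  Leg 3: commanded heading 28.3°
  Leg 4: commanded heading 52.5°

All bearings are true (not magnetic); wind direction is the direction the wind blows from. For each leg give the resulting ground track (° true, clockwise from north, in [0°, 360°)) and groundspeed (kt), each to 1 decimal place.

Leg 1: track=224.8°, groundspeed=124.6 kt
Leg 2: track=80.7°, groundspeed=154.4 kt
Leg 3: track=35.5°, groundspeed=143.8 kt
Leg 4: track=57.8°, groundspeed=150.1 kt

Leg 1: heading 231.3°; drift -6.5° → track 224.8°, groundspeed 124.6 kt
Leg 2: heading 78.1°; drift +2.6° → track 80.7°, groundspeed 154.4 kt
Leg 3: heading 28.3°; drift +7.2° → track 35.5°, groundspeed 143.8 kt
Leg 4: heading 52.5°; drift +5.3° → track 57.8°, groundspeed 150.1 kt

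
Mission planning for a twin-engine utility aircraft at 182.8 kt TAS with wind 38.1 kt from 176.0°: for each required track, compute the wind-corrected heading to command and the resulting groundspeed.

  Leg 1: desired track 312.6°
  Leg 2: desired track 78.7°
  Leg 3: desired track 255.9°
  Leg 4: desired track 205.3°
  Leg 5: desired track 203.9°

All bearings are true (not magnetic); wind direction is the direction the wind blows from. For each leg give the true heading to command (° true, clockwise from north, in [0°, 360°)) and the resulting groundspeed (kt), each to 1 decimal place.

Leg 1: desired track 312.6°; wind correction -8.2° → command heading 304.4°, groundspeed 208.6 kt
Leg 2: desired track 78.7°; wind correction +11.9° → command heading 90.6°, groundspeed 183.7 kt
Leg 3: desired track 255.9°; wind correction -11.8° → command heading 244.1°, groundspeed 172.2 kt
Leg 4: desired track 205.3°; wind correction -5.9° → command heading 199.4°, groundspeed 148.6 kt
Leg 5: desired track 203.9°; wind correction -5.6° → command heading 198.3°, groundspeed 148.3 kt

Leg 1: heading=304.4°, groundspeed=208.6 kt
Leg 2: heading=90.6°, groundspeed=183.7 kt
Leg 3: heading=244.1°, groundspeed=172.2 kt
Leg 4: heading=199.4°, groundspeed=148.6 kt
Leg 5: heading=198.3°, groundspeed=148.3 kt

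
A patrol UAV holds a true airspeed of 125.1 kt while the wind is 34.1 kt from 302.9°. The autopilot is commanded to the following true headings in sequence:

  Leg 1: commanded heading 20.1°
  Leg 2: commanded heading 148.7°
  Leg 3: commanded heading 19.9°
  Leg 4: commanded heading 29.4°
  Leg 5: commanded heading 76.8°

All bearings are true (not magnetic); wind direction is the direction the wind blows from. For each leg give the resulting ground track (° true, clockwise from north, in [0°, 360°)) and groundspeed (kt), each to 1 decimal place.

Leg 1: track=35.9°, groundspeed=122.2 kt
Leg 2: track=143.3°, groundspeed=156.5 kt
Leg 3: track=35.7°, groundspeed=122.0 kt
Leg 4: track=44.9°, groundspeed=127.6 kt
Leg 5: track=86.2°, groundspeed=150.8 kt

Leg 1: heading 20.1°; drift +15.8° → track 35.9°, groundspeed 122.2 kt
Leg 2: heading 148.7°; drift -5.4° → track 143.3°, groundspeed 156.5 kt
Leg 3: heading 19.9°; drift +15.8° → track 35.7°, groundspeed 122.0 kt
Leg 4: heading 29.4°; drift +15.5° → track 44.9°, groundspeed 127.6 kt
Leg 5: heading 76.8°; drift +9.4° → track 86.2°, groundspeed 150.8 kt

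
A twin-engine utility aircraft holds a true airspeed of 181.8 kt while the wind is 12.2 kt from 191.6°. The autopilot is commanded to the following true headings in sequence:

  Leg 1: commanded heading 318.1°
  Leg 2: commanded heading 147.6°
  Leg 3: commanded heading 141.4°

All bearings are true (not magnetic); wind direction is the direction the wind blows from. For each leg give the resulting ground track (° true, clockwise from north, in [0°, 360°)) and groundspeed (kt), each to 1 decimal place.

Leg 1: track=321.1°, groundspeed=189.3 kt
Leg 2: track=144.8°, groundspeed=173.2 kt
Leg 3: track=138.3°, groundspeed=174.2 kt

Leg 1: heading 318.1°; drift +3.0° → track 321.1°, groundspeed 189.3 kt
Leg 2: heading 147.6°; drift -2.8° → track 144.8°, groundspeed 173.2 kt
Leg 3: heading 141.4°; drift -3.1° → track 138.3°, groundspeed 174.2 kt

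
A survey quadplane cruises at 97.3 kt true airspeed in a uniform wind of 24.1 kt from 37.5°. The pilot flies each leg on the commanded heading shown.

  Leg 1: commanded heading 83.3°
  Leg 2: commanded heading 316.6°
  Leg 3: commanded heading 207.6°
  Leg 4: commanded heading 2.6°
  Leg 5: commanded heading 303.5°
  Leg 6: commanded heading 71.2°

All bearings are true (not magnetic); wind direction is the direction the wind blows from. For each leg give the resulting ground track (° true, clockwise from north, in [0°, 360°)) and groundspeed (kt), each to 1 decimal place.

Leg 1: track=95.4°, groundspeed=82.3 kt
Leg 2: track=302.3°, groundspeed=96.5 kt
Leg 3: track=209.6°, groundspeed=121.1 kt
Leg 4: track=352.5°, groundspeed=78.8 kt
Leg 5: track=289.8°, groundspeed=101.9 kt
Leg 6: track=81.0°, groundspeed=78.4 kt

Leg 1: heading 83.3°; drift +12.1° → track 95.4°, groundspeed 82.3 kt
Leg 2: heading 316.6°; drift -14.3° → track 302.3°, groundspeed 96.5 kt
Leg 3: heading 207.6°; drift +2.0° → track 209.6°, groundspeed 121.1 kt
Leg 4: heading 2.6°; drift -10.1° → track 352.5°, groundspeed 78.8 kt
Leg 5: heading 303.5°; drift -13.7° → track 289.8°, groundspeed 101.9 kt
Leg 6: heading 71.2°; drift +9.8° → track 81.0°, groundspeed 78.4 kt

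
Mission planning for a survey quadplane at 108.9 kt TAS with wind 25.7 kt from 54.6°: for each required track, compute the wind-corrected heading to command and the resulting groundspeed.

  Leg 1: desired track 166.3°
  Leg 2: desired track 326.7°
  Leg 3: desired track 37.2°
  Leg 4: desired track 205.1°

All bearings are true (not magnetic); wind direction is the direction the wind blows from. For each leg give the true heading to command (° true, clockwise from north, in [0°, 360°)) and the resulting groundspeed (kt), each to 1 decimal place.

Leg 1: heading=153.6°, groundspeed=115.8 kt
Leg 2: heading=340.3°, groundspeed=104.9 kt
Leg 3: heading=41.2°, groundspeed=84.1 kt
Leg 4: heading=198.4°, groundspeed=130.5 kt

Leg 1: desired track 166.3°; wind correction -12.7° → command heading 153.6°, groundspeed 115.8 kt
Leg 2: desired track 326.7°; wind correction +13.6° → command heading 340.3°, groundspeed 104.9 kt
Leg 3: desired track 37.2°; wind correction +4.0° → command heading 41.2°, groundspeed 84.1 kt
Leg 4: desired track 205.1°; wind correction -6.7° → command heading 198.4°, groundspeed 130.5 kt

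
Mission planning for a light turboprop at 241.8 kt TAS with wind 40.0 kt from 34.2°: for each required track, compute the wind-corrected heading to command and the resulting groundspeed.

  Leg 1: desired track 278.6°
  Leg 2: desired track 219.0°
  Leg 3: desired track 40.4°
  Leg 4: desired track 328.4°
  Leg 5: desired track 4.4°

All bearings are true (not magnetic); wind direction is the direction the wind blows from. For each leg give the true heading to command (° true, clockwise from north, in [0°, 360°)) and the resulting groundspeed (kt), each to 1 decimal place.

Leg 1: heading=287.2°, groundspeed=256.4 kt
Leg 2: heading=219.8°, groundspeed=281.6 kt
Leg 3: heading=39.4°, groundspeed=202.0 kt
Leg 4: heading=337.1°, groundspeed=222.6 kt
Leg 5: heading=9.1°, groundspeed=206.3 kt

Leg 1: desired track 278.6°; wind correction +8.6° → command heading 287.2°, groundspeed 256.4 kt
Leg 2: desired track 219.0°; wind correction +0.8° → command heading 219.8°, groundspeed 281.6 kt
Leg 3: desired track 40.4°; wind correction -1.0° → command heading 39.4°, groundspeed 202.0 kt
Leg 4: desired track 328.4°; wind correction +8.7° → command heading 337.1°, groundspeed 222.6 kt
Leg 5: desired track 4.4°; wind correction +4.7° → command heading 9.1°, groundspeed 206.3 kt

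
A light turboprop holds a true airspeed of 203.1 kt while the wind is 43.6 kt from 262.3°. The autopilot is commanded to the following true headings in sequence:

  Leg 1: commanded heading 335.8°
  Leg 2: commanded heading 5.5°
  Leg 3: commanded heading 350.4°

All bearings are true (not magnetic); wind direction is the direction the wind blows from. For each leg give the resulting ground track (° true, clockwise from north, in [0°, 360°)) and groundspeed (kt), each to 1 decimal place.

Leg 1: track=348.2°, groundspeed=195.2 kt
Leg 2: track=16.8°, groundspeed=217.2 kt
Leg 3: track=2.6°, groundspeed=206.3 kt

Leg 1: heading 335.8°; drift +12.4° → track 348.2°, groundspeed 195.2 kt
Leg 2: heading 5.5°; drift +11.3° → track 16.8°, groundspeed 217.2 kt
Leg 3: heading 350.4°; drift +12.2° → track 2.6°, groundspeed 206.3 kt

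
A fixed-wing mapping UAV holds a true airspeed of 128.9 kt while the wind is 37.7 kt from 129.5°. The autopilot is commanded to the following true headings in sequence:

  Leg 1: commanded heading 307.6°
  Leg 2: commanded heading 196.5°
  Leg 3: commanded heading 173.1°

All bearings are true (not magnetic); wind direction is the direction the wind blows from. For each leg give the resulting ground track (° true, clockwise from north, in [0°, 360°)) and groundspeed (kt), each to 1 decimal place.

Leg 1: heading 307.6°; drift +0.4° → track 308.0°, groundspeed 166.6 kt
Leg 2: heading 196.5°; drift +16.9° → track 213.4°, groundspeed 119.3 kt
Leg 3: heading 173.1°; drift +14.4° → track 187.5°, groundspeed 104.9 kt

Leg 1: track=308.0°, groundspeed=166.6 kt
Leg 2: track=213.4°, groundspeed=119.3 kt
Leg 3: track=187.5°, groundspeed=104.9 kt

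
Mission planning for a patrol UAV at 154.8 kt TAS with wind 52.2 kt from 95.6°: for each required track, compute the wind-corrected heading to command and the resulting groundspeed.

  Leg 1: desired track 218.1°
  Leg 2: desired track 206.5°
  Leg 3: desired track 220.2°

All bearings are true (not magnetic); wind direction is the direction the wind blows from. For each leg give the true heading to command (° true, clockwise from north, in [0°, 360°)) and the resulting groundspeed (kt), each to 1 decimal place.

Leg 1: desired track 218.1°; wind correction -16.5° → command heading 201.6°, groundspeed 176.5 kt
Leg 2: desired track 206.5°; wind correction -18.4° → command heading 188.1°, groundspeed 165.5 kt
Leg 3: desired track 220.2°; wind correction -16.1° → command heading 204.1°, groundspeed 178.4 kt

Leg 1: heading=201.6°, groundspeed=176.5 kt
Leg 2: heading=188.1°, groundspeed=165.5 kt
Leg 3: heading=204.1°, groundspeed=178.4 kt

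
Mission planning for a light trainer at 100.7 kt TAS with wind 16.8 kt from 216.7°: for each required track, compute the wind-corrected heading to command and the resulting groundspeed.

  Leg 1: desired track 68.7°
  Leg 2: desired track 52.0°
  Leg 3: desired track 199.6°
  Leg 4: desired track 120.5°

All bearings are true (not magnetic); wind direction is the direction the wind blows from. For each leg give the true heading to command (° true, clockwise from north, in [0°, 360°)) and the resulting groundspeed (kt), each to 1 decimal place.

Leg 1: heading=73.8°, groundspeed=114.6 kt
Leg 2: heading=54.5°, groundspeed=116.8 kt
Leg 3: heading=202.4°, groundspeed=84.5 kt
Leg 4: heading=130.0°, groundspeed=101.1 kt

Leg 1: desired track 68.7°; wind correction +5.1° → command heading 73.8°, groundspeed 114.6 kt
Leg 2: desired track 52.0°; wind correction +2.5° → command heading 54.5°, groundspeed 116.8 kt
Leg 3: desired track 199.6°; wind correction +2.8° → command heading 202.4°, groundspeed 84.5 kt
Leg 4: desired track 120.5°; wind correction +9.5° → command heading 130.0°, groundspeed 101.1 kt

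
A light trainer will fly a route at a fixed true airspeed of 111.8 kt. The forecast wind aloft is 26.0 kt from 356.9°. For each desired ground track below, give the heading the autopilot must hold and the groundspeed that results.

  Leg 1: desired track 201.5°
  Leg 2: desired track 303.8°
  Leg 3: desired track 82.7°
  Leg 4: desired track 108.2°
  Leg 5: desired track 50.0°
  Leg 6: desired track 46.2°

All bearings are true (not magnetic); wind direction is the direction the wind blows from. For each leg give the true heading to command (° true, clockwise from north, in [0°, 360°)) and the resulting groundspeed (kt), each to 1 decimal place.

Leg 1: desired track 201.5°; wind correction +5.6° → command heading 207.1°, groundspeed 134.9 kt
Leg 2: desired track 303.8°; wind correction +10.7° → command heading 314.5°, groundspeed 94.2 kt
Leg 3: desired track 82.7°; wind correction -13.4° → command heading 69.3°, groundspeed 106.8 kt
Leg 4: desired track 108.2°; wind correction -12.5° → command heading 95.7°, groundspeed 118.6 kt
Leg 5: desired track 50.0°; wind correction -10.7° → command heading 39.3°, groundspeed 94.2 kt
Leg 6: desired track 46.2°; wind correction -10.2° → command heading 36.0°, groundspeed 93.1 kt

Leg 1: heading=207.1°, groundspeed=134.9 kt
Leg 2: heading=314.5°, groundspeed=94.2 kt
Leg 3: heading=69.3°, groundspeed=106.8 kt
Leg 4: heading=95.7°, groundspeed=118.6 kt
Leg 5: heading=39.3°, groundspeed=94.2 kt
Leg 6: heading=36.0°, groundspeed=93.1 kt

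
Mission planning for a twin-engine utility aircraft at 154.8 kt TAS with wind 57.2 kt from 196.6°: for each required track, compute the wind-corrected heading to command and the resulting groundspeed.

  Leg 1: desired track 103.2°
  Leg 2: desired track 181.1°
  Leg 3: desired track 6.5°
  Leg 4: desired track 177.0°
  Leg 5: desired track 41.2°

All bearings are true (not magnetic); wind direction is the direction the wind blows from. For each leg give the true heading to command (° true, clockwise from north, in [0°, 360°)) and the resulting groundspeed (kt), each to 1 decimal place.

Leg 1: heading=124.8°, groundspeed=147.3 kt
Leg 2: heading=186.8°, groundspeed=98.9 kt
Leg 3: heading=2.8°, groundspeed=210.8 kt
Leg 4: heading=184.1°, groundspeed=99.7 kt
Leg 5: heading=50.0°, groundspeed=205.0 kt

Leg 1: desired track 103.2°; wind correction +21.6° → command heading 124.8°, groundspeed 147.3 kt
Leg 2: desired track 181.1°; wind correction +5.7° → command heading 186.8°, groundspeed 98.9 kt
Leg 3: desired track 6.5°; wind correction -3.7° → command heading 2.8°, groundspeed 210.8 kt
Leg 4: desired track 177.0°; wind correction +7.1° → command heading 184.1°, groundspeed 99.7 kt
Leg 5: desired track 41.2°; wind correction +8.8° → command heading 50.0°, groundspeed 205.0 kt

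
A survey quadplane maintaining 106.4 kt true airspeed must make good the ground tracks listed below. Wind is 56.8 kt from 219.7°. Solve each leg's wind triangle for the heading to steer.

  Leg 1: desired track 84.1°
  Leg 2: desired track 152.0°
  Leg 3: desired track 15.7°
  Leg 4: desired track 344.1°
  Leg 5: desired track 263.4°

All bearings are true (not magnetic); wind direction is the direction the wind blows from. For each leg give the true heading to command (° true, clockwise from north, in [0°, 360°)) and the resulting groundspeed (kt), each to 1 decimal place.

Leg 1: heading=106.0°, groundspeed=139.3 kt
Leg 2: heading=181.6°, groundspeed=71.0 kt
Leg 3: heading=3.2°, groundspeed=155.8 kt
Leg 4: heading=318.0°, groundspeed=127.6 kt
Leg 5: heading=241.8°, groundspeed=57.8 kt

Leg 1: desired track 84.1°; wind correction +21.9° → command heading 106.0°, groundspeed 139.3 kt
Leg 2: desired track 152.0°; wind correction +29.6° → command heading 181.6°, groundspeed 71.0 kt
Leg 3: desired track 15.7°; wind correction -12.5° → command heading 3.2°, groundspeed 155.8 kt
Leg 4: desired track 344.1°; wind correction -26.1° → command heading 318.0°, groundspeed 127.6 kt
Leg 5: desired track 263.4°; wind correction -21.6° → command heading 241.8°, groundspeed 57.8 kt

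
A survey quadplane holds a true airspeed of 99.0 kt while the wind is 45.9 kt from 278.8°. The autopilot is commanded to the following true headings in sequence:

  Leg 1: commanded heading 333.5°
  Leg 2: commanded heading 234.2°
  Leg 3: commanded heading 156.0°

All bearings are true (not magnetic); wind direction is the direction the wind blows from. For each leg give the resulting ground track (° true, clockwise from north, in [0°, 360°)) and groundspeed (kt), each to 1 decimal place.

Leg 1: heading 333.5°; drift +27.3° → track 0.8°, groundspeed 81.6 kt
Leg 2: heading 234.2°; drift -25.9° → track 208.3°, groundspeed 73.7 kt
Leg 3: heading 156.0°; drift -17.3° → track 138.7°, groundspeed 129.7 kt

Leg 1: track=0.8°, groundspeed=81.6 kt
Leg 2: track=208.3°, groundspeed=73.7 kt
Leg 3: track=138.7°, groundspeed=129.7 kt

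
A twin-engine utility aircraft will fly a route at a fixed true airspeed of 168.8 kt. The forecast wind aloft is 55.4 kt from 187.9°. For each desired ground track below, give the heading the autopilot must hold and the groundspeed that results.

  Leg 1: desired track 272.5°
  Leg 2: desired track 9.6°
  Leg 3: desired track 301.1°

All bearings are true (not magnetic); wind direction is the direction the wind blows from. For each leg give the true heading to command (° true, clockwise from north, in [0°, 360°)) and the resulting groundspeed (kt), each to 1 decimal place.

Leg 1: desired track 272.5°; wind correction -19.1° → command heading 253.4°, groundspeed 154.3 kt
Leg 2: desired track 9.6°; wind correction +0.6° → command heading 10.2°, groundspeed 224.2 kt
Leg 3: desired track 301.1°; wind correction -17.6° → command heading 283.5°, groundspeed 182.8 kt

Leg 1: heading=253.4°, groundspeed=154.3 kt
Leg 2: heading=10.2°, groundspeed=224.2 kt
Leg 3: heading=283.5°, groundspeed=182.8 kt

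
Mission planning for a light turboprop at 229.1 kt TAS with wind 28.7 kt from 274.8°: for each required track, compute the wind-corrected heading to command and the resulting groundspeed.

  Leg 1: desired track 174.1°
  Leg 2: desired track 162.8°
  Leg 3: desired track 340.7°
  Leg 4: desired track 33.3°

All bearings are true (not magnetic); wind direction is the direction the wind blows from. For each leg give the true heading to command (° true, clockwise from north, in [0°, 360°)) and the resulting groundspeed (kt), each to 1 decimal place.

Leg 1: heading=181.2°, groundspeed=232.7 kt
Leg 2: heading=169.5°, groundspeed=238.3 kt
Leg 3: heading=334.1°, groundspeed=215.9 kt
Leg 4: heading=27.0°, groundspeed=241.4 kt

Leg 1: desired track 174.1°; wind correction +7.1° → command heading 181.2°, groundspeed 232.7 kt
Leg 2: desired track 162.8°; wind correction +6.7° → command heading 169.5°, groundspeed 238.3 kt
Leg 3: desired track 340.7°; wind correction -6.6° → command heading 334.1°, groundspeed 215.9 kt
Leg 4: desired track 33.3°; wind correction -6.3° → command heading 27.0°, groundspeed 241.4 kt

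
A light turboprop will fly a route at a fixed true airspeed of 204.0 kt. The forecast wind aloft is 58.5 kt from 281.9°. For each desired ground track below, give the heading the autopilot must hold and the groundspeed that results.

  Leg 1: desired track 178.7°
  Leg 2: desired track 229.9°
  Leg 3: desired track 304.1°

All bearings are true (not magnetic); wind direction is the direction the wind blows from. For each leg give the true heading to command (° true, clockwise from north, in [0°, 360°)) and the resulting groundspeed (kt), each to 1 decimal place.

Leg 1: desired track 178.7°; wind correction +16.2° → command heading 194.9°, groundspeed 209.2 kt
Leg 2: desired track 229.9°; wind correction +13.1° → command heading 243.0°, groundspeed 162.7 kt
Leg 3: desired track 304.1°; wind correction -6.2° → command heading 297.9°, groundspeed 148.6 kt

Leg 1: heading=194.9°, groundspeed=209.2 kt
Leg 2: heading=243.0°, groundspeed=162.7 kt
Leg 3: heading=297.9°, groundspeed=148.6 kt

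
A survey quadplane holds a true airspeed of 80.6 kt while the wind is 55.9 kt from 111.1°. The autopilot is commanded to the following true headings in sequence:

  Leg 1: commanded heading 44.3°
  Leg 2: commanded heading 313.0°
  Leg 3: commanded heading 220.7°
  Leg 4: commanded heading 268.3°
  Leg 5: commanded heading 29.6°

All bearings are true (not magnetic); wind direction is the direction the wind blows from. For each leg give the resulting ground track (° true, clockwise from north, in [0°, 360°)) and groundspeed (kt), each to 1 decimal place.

Leg 1: heading 44.3°; drift -41.3° → track 3.0°, groundspeed 77.9 kt
Leg 2: heading 313.0°; drift -8.9° → track 304.1°, groundspeed 134.1 kt
Leg 3: heading 220.7°; drift +27.9° → track 248.6°, groundspeed 112.4 kt
Leg 4: heading 268.3°; drift +9.3° → track 277.6°, groundspeed 133.9 kt
Leg 5: heading 29.6°; drift -37.4° → track 352.2°, groundspeed 91.0 kt

Leg 1: track=3.0°, groundspeed=77.9 kt
Leg 2: track=304.1°, groundspeed=134.1 kt
Leg 3: track=248.6°, groundspeed=112.4 kt
Leg 4: track=277.6°, groundspeed=133.9 kt
Leg 5: track=352.2°, groundspeed=91.0 kt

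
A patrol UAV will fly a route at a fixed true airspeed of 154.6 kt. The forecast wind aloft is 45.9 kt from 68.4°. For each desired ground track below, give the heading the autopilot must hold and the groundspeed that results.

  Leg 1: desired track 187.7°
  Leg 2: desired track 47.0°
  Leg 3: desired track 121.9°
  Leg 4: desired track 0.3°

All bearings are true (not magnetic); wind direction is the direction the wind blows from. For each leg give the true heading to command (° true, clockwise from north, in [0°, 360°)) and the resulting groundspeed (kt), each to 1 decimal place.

Leg 1: desired track 187.7°; wind correction -15.0° → command heading 172.7°, groundspeed 171.8 kt
Leg 2: desired track 47.0°; wind correction +6.2° → command heading 53.2°, groundspeed 111.0 kt
Leg 3: desired track 121.9°; wind correction -13.8° → command heading 108.1°, groundspeed 122.8 kt
Leg 4: desired track 0.3°; wind correction +16.0° → command heading 16.3°, groundspeed 131.5 kt

Leg 1: heading=172.7°, groundspeed=171.8 kt
Leg 2: heading=53.2°, groundspeed=111.0 kt
Leg 3: heading=108.1°, groundspeed=122.8 kt
Leg 4: heading=16.3°, groundspeed=131.5 kt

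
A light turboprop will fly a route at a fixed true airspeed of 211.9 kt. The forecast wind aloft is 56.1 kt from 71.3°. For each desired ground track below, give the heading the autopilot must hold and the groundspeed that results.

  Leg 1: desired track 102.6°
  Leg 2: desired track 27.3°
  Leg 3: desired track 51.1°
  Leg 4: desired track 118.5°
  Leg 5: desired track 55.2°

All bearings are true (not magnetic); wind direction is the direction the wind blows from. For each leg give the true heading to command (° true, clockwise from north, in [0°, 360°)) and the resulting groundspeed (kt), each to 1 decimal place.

Leg 1: heading=94.7°, groundspeed=162.0 kt
Leg 2: heading=37.9°, groundspeed=167.9 kt
Leg 3: heading=56.3°, groundspeed=158.4 kt
Leg 4: heading=107.3°, groundspeed=169.7 kt
Leg 5: heading=59.4°, groundspeed=157.4 kt

Leg 1: desired track 102.6°; wind correction -7.9° → command heading 94.7°, groundspeed 162.0 kt
Leg 2: desired track 27.3°; wind correction +10.6° → command heading 37.9°, groundspeed 167.9 kt
Leg 3: desired track 51.1°; wind correction +5.2° → command heading 56.3°, groundspeed 158.4 kt
Leg 4: desired track 118.5°; wind correction -11.2° → command heading 107.3°, groundspeed 169.7 kt
Leg 5: desired track 55.2°; wind correction +4.2° → command heading 59.4°, groundspeed 157.4 kt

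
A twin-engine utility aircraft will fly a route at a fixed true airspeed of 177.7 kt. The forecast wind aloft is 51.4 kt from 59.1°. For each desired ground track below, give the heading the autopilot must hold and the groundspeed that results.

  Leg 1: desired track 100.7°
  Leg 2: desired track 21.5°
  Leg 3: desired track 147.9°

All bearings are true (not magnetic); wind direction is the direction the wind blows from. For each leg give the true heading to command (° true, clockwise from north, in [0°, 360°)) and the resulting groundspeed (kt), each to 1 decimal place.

Leg 1: heading=89.6°, groundspeed=136.0 kt
Leg 2: heading=31.7°, groundspeed=134.2 kt
Leg 3: heading=131.1°, groundspeed=169.0 kt

Leg 1: desired track 100.7°; wind correction -11.1° → command heading 89.6°, groundspeed 136.0 kt
Leg 2: desired track 21.5°; wind correction +10.2° → command heading 31.7°, groundspeed 134.2 kt
Leg 3: desired track 147.9°; wind correction -16.8° → command heading 131.1°, groundspeed 169.0 kt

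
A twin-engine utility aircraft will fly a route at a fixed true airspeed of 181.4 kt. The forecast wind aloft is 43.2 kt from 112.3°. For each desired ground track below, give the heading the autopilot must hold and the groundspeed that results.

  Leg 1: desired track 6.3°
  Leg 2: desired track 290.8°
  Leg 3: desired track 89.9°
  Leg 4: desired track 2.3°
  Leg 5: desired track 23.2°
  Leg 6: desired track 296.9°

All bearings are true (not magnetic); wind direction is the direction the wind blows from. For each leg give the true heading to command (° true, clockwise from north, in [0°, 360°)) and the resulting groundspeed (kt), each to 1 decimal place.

Leg 1: heading=19.5°, groundspeed=188.5 kt
Leg 2: heading=290.4°, groundspeed=224.6 kt
Leg 3: heading=95.1°, groundspeed=140.7 kt
Leg 4: heading=15.2°, groundspeed=191.6 kt
Leg 5: heading=37.0°, groundspeed=175.5 kt
Leg 6: heading=298.0°, groundspeed=224.4 kt

Leg 1: desired track 6.3°; wind correction +13.2° → command heading 19.5°, groundspeed 188.5 kt
Leg 2: desired track 290.8°; wind correction -0.4° → command heading 290.4°, groundspeed 224.6 kt
Leg 3: desired track 89.9°; wind correction +5.2° → command heading 95.1°, groundspeed 140.7 kt
Leg 4: desired track 2.3°; wind correction +12.9° → command heading 15.2°, groundspeed 191.6 kt
Leg 5: desired track 23.2°; wind correction +13.8° → command heading 37.0°, groundspeed 175.5 kt
Leg 6: desired track 296.9°; wind correction +1.1° → command heading 298.0°, groundspeed 224.4 kt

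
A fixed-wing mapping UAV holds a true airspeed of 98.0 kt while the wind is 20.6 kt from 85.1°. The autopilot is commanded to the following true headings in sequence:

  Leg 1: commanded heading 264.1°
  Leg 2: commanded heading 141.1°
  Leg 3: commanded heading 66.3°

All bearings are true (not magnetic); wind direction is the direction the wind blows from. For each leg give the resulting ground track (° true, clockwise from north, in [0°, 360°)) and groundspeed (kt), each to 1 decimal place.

Leg 1: track=264.3°, groundspeed=118.6 kt
Leg 2: track=152.3°, groundspeed=88.2 kt
Leg 3: track=61.5°, groundspeed=78.8 kt

Leg 1: heading 264.1°; drift +0.2° → track 264.3°, groundspeed 118.6 kt
Leg 2: heading 141.1°; drift +11.2° → track 152.3°, groundspeed 88.2 kt
Leg 3: heading 66.3°; drift -4.8° → track 61.5°, groundspeed 78.8 kt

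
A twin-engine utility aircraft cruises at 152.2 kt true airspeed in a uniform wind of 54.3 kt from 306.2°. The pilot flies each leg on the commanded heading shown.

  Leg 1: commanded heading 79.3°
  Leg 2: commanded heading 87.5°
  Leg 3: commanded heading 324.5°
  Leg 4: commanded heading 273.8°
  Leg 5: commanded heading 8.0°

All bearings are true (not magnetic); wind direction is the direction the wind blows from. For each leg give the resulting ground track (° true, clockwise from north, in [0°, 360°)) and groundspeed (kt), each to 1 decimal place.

Leg 1: track=91.1°, groundspeed=193.4 kt
Leg 2: track=97.4°, groundspeed=197.5 kt
Leg 3: track=334.1°, groundspeed=102.1 kt
Leg 4: track=258.5°, groundspeed=110.3 kt
Leg 5: track=28.7°, groundspeed=135.3 kt

Leg 1: heading 79.3°; drift +11.8° → track 91.1°, groundspeed 193.4 kt
Leg 2: heading 87.5°; drift +9.9° → track 97.4°, groundspeed 197.5 kt
Leg 3: heading 324.5°; drift +9.6° → track 334.1°, groundspeed 102.1 kt
Leg 4: heading 273.8°; drift -15.3° → track 258.5°, groundspeed 110.3 kt
Leg 5: heading 8.0°; drift +20.7° → track 28.7°, groundspeed 135.3 kt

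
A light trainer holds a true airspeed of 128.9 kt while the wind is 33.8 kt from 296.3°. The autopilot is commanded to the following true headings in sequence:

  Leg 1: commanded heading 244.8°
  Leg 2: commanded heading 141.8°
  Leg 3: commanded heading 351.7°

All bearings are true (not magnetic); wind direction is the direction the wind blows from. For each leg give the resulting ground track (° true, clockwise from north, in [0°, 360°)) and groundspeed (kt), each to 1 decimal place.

Leg 1: heading 244.8°; drift -13.8° → track 231.0°, groundspeed 111.1 kt
Leg 2: heading 141.8°; drift -5.2° → track 136.6°, groundspeed 160.1 kt
Leg 3: heading 351.7°; drift +14.2° → track 5.9°, groundspeed 113.2 kt

Leg 1: track=231.0°, groundspeed=111.1 kt
Leg 2: track=136.6°, groundspeed=160.1 kt
Leg 3: track=5.9°, groundspeed=113.2 kt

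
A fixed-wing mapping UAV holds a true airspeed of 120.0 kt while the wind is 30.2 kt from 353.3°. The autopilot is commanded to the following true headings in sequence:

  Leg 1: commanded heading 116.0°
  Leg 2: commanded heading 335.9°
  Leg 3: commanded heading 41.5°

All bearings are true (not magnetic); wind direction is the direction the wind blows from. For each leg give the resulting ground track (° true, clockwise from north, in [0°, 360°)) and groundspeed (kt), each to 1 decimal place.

Leg 1: track=126.6°, groundspeed=138.7 kt
Leg 2: track=330.2°, groundspeed=91.6 kt
Leg 3: track=54.2°, groundspeed=102.4 kt

Leg 1: heading 116.0°; drift +10.6° → track 126.6°, groundspeed 138.7 kt
Leg 2: heading 335.9°; drift -5.7° → track 330.2°, groundspeed 91.6 kt
Leg 3: heading 41.5°; drift +12.7° → track 54.2°, groundspeed 102.4 kt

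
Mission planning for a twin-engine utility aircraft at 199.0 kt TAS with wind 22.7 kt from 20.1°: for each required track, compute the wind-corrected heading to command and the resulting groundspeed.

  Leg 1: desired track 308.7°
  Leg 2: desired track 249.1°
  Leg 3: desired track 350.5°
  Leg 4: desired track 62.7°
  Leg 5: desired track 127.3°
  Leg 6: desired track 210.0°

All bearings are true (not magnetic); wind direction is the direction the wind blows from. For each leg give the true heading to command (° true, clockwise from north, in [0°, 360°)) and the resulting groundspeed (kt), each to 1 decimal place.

Leg 1: desired track 308.7°; wind correction +6.2° → command heading 314.9°, groundspeed 190.6 kt
Leg 2: desired track 249.1°; wind correction +4.9° → command heading 254.0°, groundspeed 213.2 kt
Leg 3: desired track 350.5°; wind correction +3.2° → command heading 353.7°, groundspeed 178.9 kt
Leg 4: desired track 62.7°; wind correction -4.4° → command heading 58.3°, groundspeed 181.7 kt
Leg 5: desired track 127.3°; wind correction -6.3° → command heading 121.0°, groundspeed 204.5 kt
Leg 6: desired track 210.0°; wind correction +1.1° → command heading 211.1°, groundspeed 221.3 kt

Leg 1: heading=314.9°, groundspeed=190.6 kt
Leg 2: heading=254.0°, groundspeed=213.2 kt
Leg 3: heading=353.7°, groundspeed=178.9 kt
Leg 4: heading=58.3°, groundspeed=181.7 kt
Leg 5: heading=121.0°, groundspeed=204.5 kt
Leg 6: heading=211.1°, groundspeed=221.3 kt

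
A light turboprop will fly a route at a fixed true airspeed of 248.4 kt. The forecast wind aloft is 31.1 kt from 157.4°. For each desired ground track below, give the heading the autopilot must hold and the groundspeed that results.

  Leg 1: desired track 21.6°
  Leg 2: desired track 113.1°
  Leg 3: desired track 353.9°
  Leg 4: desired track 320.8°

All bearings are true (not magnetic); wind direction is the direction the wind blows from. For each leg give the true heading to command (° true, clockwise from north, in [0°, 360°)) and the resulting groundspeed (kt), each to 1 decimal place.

Leg 1: heading=26.6°, groundspeed=269.7 kt
Leg 2: heading=118.1°, groundspeed=225.2 kt
Leg 3: heading=355.9°, groundspeed=278.1 kt
Leg 4: heading=318.8°, groundspeed=278.0 kt

Leg 1: desired track 21.6°; wind correction +5.0° → command heading 26.6°, groundspeed 269.7 kt
Leg 2: desired track 113.1°; wind correction +5.0° → command heading 118.1°, groundspeed 225.2 kt
Leg 3: desired track 353.9°; wind correction +2.0° → command heading 355.9°, groundspeed 278.1 kt
Leg 4: desired track 320.8°; wind correction -2.0° → command heading 318.8°, groundspeed 278.0 kt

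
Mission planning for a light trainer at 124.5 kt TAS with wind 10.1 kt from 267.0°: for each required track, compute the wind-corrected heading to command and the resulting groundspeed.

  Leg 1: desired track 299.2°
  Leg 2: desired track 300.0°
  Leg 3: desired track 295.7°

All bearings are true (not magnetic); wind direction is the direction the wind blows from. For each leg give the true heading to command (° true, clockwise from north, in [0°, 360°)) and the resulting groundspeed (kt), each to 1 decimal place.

Leg 1: desired track 299.2°; wind correction -2.5° → command heading 296.7°, groundspeed 115.8 kt
Leg 2: desired track 300.0°; wind correction -2.5° → command heading 297.5°, groundspeed 115.9 kt
Leg 3: desired track 295.7°; wind correction -2.2° → command heading 293.5°, groundspeed 115.5 kt

Leg 1: heading=296.7°, groundspeed=115.8 kt
Leg 2: heading=297.5°, groundspeed=115.9 kt
Leg 3: heading=293.5°, groundspeed=115.5 kt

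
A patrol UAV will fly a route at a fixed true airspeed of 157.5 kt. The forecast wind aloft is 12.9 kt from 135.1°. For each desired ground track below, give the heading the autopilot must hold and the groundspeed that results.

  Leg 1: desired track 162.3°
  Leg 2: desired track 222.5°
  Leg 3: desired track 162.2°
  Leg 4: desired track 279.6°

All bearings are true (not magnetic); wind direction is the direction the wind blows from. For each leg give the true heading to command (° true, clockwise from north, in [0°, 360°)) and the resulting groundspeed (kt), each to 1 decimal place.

Leg 1: desired track 162.3°; wind correction -2.1° → command heading 160.2°, groundspeed 145.9 kt
Leg 2: desired track 222.5°; wind correction -4.7° → command heading 217.8°, groundspeed 156.4 kt
Leg 3: desired track 162.2°; wind correction -2.1° → command heading 160.1°, groundspeed 145.9 kt
Leg 4: desired track 279.6°; wind correction -2.7° → command heading 276.9°, groundspeed 167.8 kt

Leg 1: heading=160.2°, groundspeed=145.9 kt
Leg 2: heading=217.8°, groundspeed=156.4 kt
Leg 3: heading=160.1°, groundspeed=145.9 kt
Leg 4: heading=276.9°, groundspeed=167.8 kt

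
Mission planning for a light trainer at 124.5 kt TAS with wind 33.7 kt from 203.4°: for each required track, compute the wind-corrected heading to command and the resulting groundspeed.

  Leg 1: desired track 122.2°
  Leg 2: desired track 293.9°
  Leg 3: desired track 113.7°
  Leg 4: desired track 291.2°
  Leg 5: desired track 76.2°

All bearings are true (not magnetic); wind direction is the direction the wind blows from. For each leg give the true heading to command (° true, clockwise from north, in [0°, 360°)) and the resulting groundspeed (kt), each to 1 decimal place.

Leg 1: heading=137.7°, groundspeed=114.8 kt
Leg 2: heading=278.2°, groundspeed=120.1 kt
Leg 3: heading=129.4°, groundspeed=119.7 kt
Leg 4: heading=275.5°, groundspeed=118.6 kt
Leg 5: heading=88.7°, groundspeed=141.9 kt

Leg 1: desired track 122.2°; wind correction +15.5° → command heading 137.7°, groundspeed 114.8 kt
Leg 2: desired track 293.9°; wind correction -15.7° → command heading 278.2°, groundspeed 120.1 kt
Leg 3: desired track 113.7°; wind correction +15.7° → command heading 129.4°, groundspeed 119.7 kt
Leg 4: desired track 291.2°; wind correction -15.7° → command heading 275.5°, groundspeed 118.6 kt
Leg 5: desired track 76.2°; wind correction +12.5° → command heading 88.7°, groundspeed 141.9 kt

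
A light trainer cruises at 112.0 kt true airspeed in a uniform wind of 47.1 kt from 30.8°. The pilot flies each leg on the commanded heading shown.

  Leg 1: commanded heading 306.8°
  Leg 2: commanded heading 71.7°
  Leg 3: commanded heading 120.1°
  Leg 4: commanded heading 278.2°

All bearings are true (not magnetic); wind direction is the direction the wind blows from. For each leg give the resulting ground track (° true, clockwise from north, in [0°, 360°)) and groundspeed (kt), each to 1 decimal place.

Leg 1: track=283.2°, groundspeed=116.9 kt
Leg 2: track=93.7°, groundspeed=82.4 kt
Leg 3: track=143.0°, groundspeed=121.0 kt
Leg 4: track=259.7°, groundspeed=137.2 kt

Leg 1: heading 306.8°; drift -23.6° → track 283.2°, groundspeed 116.9 kt
Leg 2: heading 71.7°; drift +22.0° → track 93.7°, groundspeed 82.4 kt
Leg 3: heading 120.1°; drift +22.9° → track 143.0°, groundspeed 121.0 kt
Leg 4: heading 278.2°; drift -18.5° → track 259.7°, groundspeed 137.2 kt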